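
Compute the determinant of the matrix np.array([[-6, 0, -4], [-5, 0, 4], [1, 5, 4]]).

Expand along column 2:
  − 5 · |-6 -4; -5 4| = −5·(-24 − 20) = 220

220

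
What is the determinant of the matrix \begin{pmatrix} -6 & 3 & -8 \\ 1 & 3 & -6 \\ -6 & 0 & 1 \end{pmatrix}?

Expand along row 3:
  + (-6) · |3 -8; 3 -6| = (-6)·(-18 − (-24)) = -36
  + 1 · |-6 3; 1 3| = 1·(-18 − 3) = -21
Sum: (-36) + (-21) = -57

The determinant is -57.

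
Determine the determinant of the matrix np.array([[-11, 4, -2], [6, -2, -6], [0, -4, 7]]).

The determinant is 298.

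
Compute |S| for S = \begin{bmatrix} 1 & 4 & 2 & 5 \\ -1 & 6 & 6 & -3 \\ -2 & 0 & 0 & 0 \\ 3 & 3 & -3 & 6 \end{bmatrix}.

Expand along row 3 (it has 3 zeros):
  + (-2) · M_31   where M_31 = det([4 2 5; 6 6 -3; 3 -3 6]) = -162
det = (+1)·(-2)·(-162) = 324

det(S) = 324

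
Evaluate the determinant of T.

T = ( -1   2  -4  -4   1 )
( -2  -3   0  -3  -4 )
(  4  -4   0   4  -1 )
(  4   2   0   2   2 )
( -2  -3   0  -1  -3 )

Expand along column 3 (it has 4 zeros):
  + (-4) · M_13   where M_13 = det([-2 -3 -3 -4; 4 -4 4 -1; 4 2 2 2; -2 -3 -1 -3]) = 32
det = (+1)·(-4)·(32) = -128

-128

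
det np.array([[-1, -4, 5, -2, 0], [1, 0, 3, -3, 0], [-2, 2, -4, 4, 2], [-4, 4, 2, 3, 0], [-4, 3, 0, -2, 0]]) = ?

Expand along column 5 (it has 4 zeros):
  + (2) · M_35   where M_35 = det([-1 -4 5 -2; 1 0 3 -3; -4 4 2 3; -4 3 0 -2]) = -554
det = (+1)·(2)·(-554) = -1108

-1108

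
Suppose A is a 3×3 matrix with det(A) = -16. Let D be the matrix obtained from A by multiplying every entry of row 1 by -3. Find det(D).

det(D) = 48

Scaling one row by -3 multiplies the determinant by -3.
det(D) = (-3)·(-16) = 48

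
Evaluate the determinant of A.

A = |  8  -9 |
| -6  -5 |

-94

det(A) = 8·(-5) − (-9)·(-6) = -40 − 54 = -94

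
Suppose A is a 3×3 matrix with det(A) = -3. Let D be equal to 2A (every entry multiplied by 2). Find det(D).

-24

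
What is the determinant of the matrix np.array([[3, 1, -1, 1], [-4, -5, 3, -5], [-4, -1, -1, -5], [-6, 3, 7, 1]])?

-368

Expand along row 1:
  + (3) · M_11   where M_11 = det([-5 3 -5; -1 -1 -5; 3 7 1]) = -192
  − (1) · M_12   where M_12 = det([-4 3 -5; -4 -1 -5; -6 7 1]) = 136
  + (-1) · M_13   where M_13 = det([-4 -5 -5; -4 -1 -5; -6 3 1]) = -136
  − (1) · M_14   where M_14 = det([-4 -5 3; -4 -1 -1; -6 3 7]) = -208
det = (+1)·(3)·(-192) + (-1)·(1)·(136) + (+1)·(-1)·(-136) + (-1)·(1)·(-208) = -368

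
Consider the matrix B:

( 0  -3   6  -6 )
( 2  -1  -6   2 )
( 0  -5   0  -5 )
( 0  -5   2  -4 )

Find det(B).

Expand along column 1 (it has 3 zeros):
  − (2) · M_21   where M_21 = det([-3 6 -6; -5 0 -5; -5 2 -4]) = 60
det = (-1)·(2)·(60) = -120

The determinant is -120.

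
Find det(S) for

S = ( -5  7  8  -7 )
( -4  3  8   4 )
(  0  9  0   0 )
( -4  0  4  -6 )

The determinant is 1008.

Expand along row 3 (it has 3 zeros):
  − (9) · M_32   where M_32 = det([-5 8 -7; -4 8 4; -4 4 -6]) = -112
det = (-1)·(9)·(-112) = 1008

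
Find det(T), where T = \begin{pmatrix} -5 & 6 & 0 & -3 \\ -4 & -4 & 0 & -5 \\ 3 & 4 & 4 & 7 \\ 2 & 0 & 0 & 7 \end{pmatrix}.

Expand along column 3 (it has 3 zeros):
  + (4) · M_33   where M_33 = det([-5 6 -3; -4 -4 -5; 2 0 7]) = 224
det = (+1)·(4)·(224) = 896

896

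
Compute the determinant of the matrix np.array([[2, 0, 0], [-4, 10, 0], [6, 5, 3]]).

The matrix is lower triangular, so the determinant is the product of the diagonal entries:
det = (2) · (10) · (3) = 60

60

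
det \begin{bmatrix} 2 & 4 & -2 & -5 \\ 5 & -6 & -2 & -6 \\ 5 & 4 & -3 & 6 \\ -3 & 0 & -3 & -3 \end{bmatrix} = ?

Expand along row 4 (it has 1 zero):
  − (-3) · M_41   where M_41 = det([4 -2 -5; -6 -2 -6; 4 -3 6]) = -274
  − (-3) · M_43   where M_43 = det([2 4 -5; 5 -6 -6; 5 4 6]) = -514
  + (-3) · M_44   where M_44 = det([2 4 -2; 5 -6 -2; 5 4 -3]) = -28
det = (-1)·(-3)·(-274) + (-1)·(-3)·(-514) + (+1)·(-3)·(-28) = -2280

-2280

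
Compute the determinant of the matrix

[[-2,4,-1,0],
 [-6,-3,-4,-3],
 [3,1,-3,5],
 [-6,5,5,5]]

Expand along row 1 (it has 1 zero):
  + (-2) · M_11   where M_11 = det([-3 -4 -3; 1 -3 5; 5 5 5]) = -20
  − (4) · M_12   where M_12 = det([-6 -4 -3; 3 -3 5; -6 5 5]) = 429
  + (-1) · M_13   where M_13 = det([-6 -3 -3; 3 1 5; -6 5 5]) = 192
det = (+1)·(-2)·(-20) + (-1)·(4)·(429) + (+1)·(-1)·(192) = -1868

-1868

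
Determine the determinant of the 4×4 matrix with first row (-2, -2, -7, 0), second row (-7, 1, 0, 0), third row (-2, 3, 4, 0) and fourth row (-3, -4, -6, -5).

-345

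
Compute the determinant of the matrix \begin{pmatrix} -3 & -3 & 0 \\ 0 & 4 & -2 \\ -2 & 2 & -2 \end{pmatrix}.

0

Expand along row 1:
  + (-3) · |4 -2; 2 -2| = (-3)·(-8 − (-4)) = 12
  − (-3) · |0 -2; -2 -2| = −(-3)·(0 − 4) = -12
Sum: (12) + (-12) = 0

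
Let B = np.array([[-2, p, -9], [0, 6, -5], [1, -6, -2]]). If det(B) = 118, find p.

Expanding along the row containing p, det(B) is linear in p: det(B) = (-5)·p + (138).
Set (-5)·p + (138) = 118  ⇒  (-5)·p = -20  ⇒  p = 4.

4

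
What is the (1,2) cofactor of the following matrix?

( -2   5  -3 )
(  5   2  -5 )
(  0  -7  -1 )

The cofactor is 5.

Delete row 1 and column 2; the remaining 2×2 submatrix is [5 -5; 0 -1].
Its determinant is 5·(-1) − (-5)·0 = -5.
The cofactor carries sign (−1)^(1+2) = −1, so C_{1,2} = −(-5) = 5.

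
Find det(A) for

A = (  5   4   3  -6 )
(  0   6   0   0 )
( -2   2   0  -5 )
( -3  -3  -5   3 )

The determinant is -732.

Expand along row 2 (it has 3 zeros):
  + (6) · M_22   where M_22 = det([5 3 -6; -2 0 -5; -3 -5 3]) = -122
det = (+1)·(6)·(-122) = -732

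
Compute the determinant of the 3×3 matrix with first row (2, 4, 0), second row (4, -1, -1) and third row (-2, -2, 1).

-14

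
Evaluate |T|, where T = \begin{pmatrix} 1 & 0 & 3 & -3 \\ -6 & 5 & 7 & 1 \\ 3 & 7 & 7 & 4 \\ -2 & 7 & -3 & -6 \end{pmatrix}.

Expand along row 1 (it has 1 zero):
  + (1) · M_11   where M_11 = det([5 7 1; 7 7 4; 7 -3 -6]) = 270
  + (3) · M_13   where M_13 = det([-6 5 1; 3 7 4; -2 7 -6]) = 505
  − (-3) · M_14   where M_14 = det([-6 5 7; 3 7 7; -2 7 -3]) = 640
det = (+1)·(1)·(270) + (+1)·(3)·(505) + (-1)·(-3)·(640) = 3705

3705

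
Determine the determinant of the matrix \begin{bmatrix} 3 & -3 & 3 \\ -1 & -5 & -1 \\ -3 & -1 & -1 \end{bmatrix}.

-36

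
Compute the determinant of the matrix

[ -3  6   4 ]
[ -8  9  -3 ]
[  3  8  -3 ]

Expand along row 1:
  + (-3) · |9 -3; 8 -3| = (-3)·(-27 − (-24)) = 9
  − 6 · |-8 -3; 3 -3| = −6·(24 − (-9)) = -198
  + 4 · |-8 9; 3 8| = 4·(-64 − 27) = -364
Sum: (9) + (-198) + (-364) = -553

-553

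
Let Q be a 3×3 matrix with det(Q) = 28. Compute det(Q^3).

det(Q^3) = (det Q)^3 = (28)^3 = 21952

The determinant is 21952.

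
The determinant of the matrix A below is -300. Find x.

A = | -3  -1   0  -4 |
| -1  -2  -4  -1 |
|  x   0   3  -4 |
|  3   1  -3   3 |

Expanding along the column containing x, det(A) is linear in x: det(A) = (-25)·x + (-75).
Set (-25)·x + (-75) = -300  ⇒  (-25)·x = -225  ⇒  x = 9.

9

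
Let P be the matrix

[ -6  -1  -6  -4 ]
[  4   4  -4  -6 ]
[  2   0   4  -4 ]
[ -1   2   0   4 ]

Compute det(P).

-1016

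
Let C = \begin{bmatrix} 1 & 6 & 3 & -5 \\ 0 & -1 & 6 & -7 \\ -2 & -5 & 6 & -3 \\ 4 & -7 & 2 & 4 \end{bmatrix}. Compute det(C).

-862

Expand along row 2 (it has 1 zero):
  + (-1) · M_22   where M_22 = det([1 3 -5; -2 6 -3; 4 2 4]) = 158
  − (6) · M_23   where M_23 = det([1 6 -5; -2 -5 -3; 4 -7 4]) = -235
  + (-7) · M_24   where M_24 = det([1 6 3; -2 -5 6; 4 -7 2]) = 302
det = (+1)·(-1)·(158) + (-1)·(6)·(-235) + (+1)·(-7)·(302) = -862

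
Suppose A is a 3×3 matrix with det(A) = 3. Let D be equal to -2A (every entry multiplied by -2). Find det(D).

For a 3×3 matrix, det(-2A) = (-2)^3·det(A) = -8·det(A).
det(D) = (-8)·(3) = -24

-24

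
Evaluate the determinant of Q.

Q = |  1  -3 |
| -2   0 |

-6

det(Q) = 1·0 − (-3)·(-2) = 0 − 6 = -6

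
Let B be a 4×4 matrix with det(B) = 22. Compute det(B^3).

10648

det(B^3) = (det B)^3 = (22)^3 = 10648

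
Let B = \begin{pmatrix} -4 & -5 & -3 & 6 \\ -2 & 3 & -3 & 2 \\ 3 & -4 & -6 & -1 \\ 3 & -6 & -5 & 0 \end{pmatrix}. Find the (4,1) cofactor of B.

Delete row 4 and column 1; the remaining 3×3 submatrix is [-5 -3 6; 3 -3 2; -4 -6 -1].
Its determinant is -240.
The cofactor carries sign (−1)^(4+1) = −1, so C_{4,1} = −(-240) = 240.

240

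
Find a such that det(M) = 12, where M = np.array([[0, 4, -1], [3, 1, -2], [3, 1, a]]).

Expanding along the column containing a, det(M) is linear in a: det(M) = (-12)·a + (-24).
Set (-12)·a + (-24) = 12  ⇒  (-12)·a = 36  ⇒  a = -3.

-3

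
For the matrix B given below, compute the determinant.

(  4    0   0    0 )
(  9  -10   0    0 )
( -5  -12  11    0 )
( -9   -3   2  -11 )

4840

B is lower triangular, so det(B) is the product of the diagonal entries:
det = (4) · (-10) · (11) · (-11) = 4840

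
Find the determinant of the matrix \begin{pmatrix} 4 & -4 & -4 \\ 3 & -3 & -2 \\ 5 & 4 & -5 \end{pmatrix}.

Expand along row 1:
  + 4 · |-3 -2; 4 -5| = 4·(15 − (-8)) = 92
  − (-4) · |3 -2; 5 -5| = −(-4)·(-15 − (-10)) = -20
  + (-4) · |3 -3; 5 4| = (-4)·(12 − (-15)) = -108
Sum: (92) + (-20) + (-108) = -36

-36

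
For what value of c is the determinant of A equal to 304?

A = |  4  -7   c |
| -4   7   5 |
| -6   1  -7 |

c = 3

Expanding along the column containing c, det(A) is linear in c: det(A) = (38)·c + (190).
Set (38)·c + (190) = 304  ⇒  (38)·c = 114  ⇒  c = 3.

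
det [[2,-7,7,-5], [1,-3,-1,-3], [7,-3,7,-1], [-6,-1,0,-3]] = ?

The determinant is -314.

Expand along row 4 (it has 1 zero):
  − (-6) · M_41   where M_41 = det([-7 7 -5; -3 -1 -3; -3 7 -1]) = 8
  + (-1) · M_42   where M_42 = det([2 7 -5; 1 -1 -3; 7 7 -1]) = -166
  + (-3) · M_44   where M_44 = det([2 -7 7; 1 -3 -1; 7 -3 7]) = 176
det = (-1)·(-6)·(8) + (+1)·(-1)·(-166) + (+1)·(-3)·(176) = -314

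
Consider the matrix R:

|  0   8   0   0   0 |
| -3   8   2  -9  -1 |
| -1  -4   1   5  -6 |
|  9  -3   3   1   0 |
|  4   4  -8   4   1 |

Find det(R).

The determinant is 32176.

Expand along row 1 (it has 4 zeros):
  − (8) · M_12   where M_12 = det([-3 2 -9 -1; -1 1 5 -6; 9 3 1 0; 4 -8 4 1]) = -4022
det = (-1)·(8)·(-4022) = 32176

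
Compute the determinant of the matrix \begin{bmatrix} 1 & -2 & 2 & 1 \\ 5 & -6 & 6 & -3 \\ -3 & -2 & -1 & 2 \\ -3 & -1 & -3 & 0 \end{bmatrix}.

Expand along row 4 (it has 1 zero):
  − (-3) · M_41   where M_41 = det([-2 2 1; -6 6 -3; -2 -1 2]) = 36
  + (-1) · M_42   where M_42 = det([1 2 1; 5 6 -3; -3 -1 2]) = 20
  − (-3) · M_43   where M_43 = det([1 -2 1; 5 -6 -3; -3 -2 2]) = -44
det = (-1)·(-3)·(36) + (+1)·(-1)·(20) + (-1)·(-3)·(-44) = -44

-44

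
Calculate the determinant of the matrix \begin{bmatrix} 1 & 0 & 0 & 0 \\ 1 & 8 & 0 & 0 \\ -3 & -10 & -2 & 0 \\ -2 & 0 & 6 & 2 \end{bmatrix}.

-32

The matrix is lower triangular, so the determinant is the product of the diagonal entries:
det = (1) · (8) · (-2) · (2) = -32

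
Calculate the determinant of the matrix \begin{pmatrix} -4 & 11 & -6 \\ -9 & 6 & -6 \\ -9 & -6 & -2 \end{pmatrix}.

The determinant is -60.

Expand along row 1:
  + (-4) · |6 -6; -6 -2| = (-4)·(-12 − 36) = 192
  − 11 · |-9 -6; -9 -2| = −11·(18 − 54) = 396
  + (-6) · |-9 6; -9 -6| = (-6)·(54 − (-54)) = -648
Sum: (192) + (396) + (-648) = -60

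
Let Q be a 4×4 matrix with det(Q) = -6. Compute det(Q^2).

det(Q^2) = (det Q)^2 = (-6)^2 = 36

36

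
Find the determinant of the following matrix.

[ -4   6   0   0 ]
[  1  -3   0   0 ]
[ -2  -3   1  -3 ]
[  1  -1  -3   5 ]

The matrix is block lower-triangular with a 2×2 block and a 2×2 block on the diagonal, so its determinant equals the product of the determinants of the diagonal blocks.
det of the 2×2 block = 6
det of the 2×2 block = -4
det = (6)·(-4) = -24

The determinant is -24.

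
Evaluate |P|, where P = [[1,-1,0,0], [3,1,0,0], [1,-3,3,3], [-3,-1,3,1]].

P is block lower-triangular with a 2×2 block and a 2×2 block on the diagonal, so its determinant equals the product of the determinants of the diagonal blocks.
det of the 2×2 block = 4
det of the 2×2 block = -6
det = (4)·(-6) = -24

det(P) = -24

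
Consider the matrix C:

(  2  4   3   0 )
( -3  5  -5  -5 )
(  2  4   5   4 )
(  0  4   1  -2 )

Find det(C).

The determinant is -112.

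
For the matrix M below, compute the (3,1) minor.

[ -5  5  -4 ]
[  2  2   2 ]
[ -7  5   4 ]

The minor is 18.

Delete row 3 and column 1; the remaining 2×2 submatrix is [5 -4; 2 2].
Its determinant is 5·2 − (-4)·2 = 18.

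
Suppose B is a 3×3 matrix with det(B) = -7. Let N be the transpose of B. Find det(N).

det(N) = -7

det(Bᵀ) = det(B).
det(N) = (1)·(-7) = -7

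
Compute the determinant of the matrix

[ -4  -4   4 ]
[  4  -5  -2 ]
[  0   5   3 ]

148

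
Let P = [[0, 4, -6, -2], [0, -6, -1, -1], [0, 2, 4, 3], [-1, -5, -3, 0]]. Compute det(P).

det(P) = -48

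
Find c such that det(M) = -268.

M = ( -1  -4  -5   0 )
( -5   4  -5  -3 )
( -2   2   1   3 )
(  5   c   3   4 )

Expanding along the column containing c, det(M) is linear in c: det(M) = (-93)·c + (-640).
Set (-93)·c + (-640) = -268  ⇒  (-93)·c = 372  ⇒  c = -4.

c = -4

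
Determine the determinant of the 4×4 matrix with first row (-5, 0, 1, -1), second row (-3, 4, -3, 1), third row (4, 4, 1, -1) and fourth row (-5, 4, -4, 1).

52

Expand along row 1 (it has 1 zero):
  + (-5) · M_11   where M_11 = det([4 -3 1; 4 1 -1; 4 -4 1]) = -8
  + (1) · M_13   where M_13 = det([-3 4 1; 4 4 -1; -5 4 1]) = 16
  − (-1) · M_14   where M_14 = det([-3 4 -3; 4 4 1; -5 4 -4]) = -4
det = (+1)·(-5)·(-8) + (+1)·(1)·(16) + (-1)·(-1)·(-4) = 52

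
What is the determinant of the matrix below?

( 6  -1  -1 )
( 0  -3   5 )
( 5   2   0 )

-100

Expand along column 1:
  + 6 · |-3 5; 2 0| = 6·(0 − 10) = -60
  + 5 · |-1 -1; -3 5| = 5·(-5 − 3) = -40
Sum: (-60) + (-40) = -100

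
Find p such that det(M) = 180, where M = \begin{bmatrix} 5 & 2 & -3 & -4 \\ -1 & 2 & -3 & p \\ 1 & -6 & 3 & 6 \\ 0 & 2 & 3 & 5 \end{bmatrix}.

-7

Expanding along the column containing p, det(M) is linear in p: det(M) = (-132)·p + (-744).
Set (-132)·p + (-744) = 180  ⇒  (-132)·p = 924  ⇒  p = -7.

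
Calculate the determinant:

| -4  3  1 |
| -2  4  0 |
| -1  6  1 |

The determinant is -18.

Expand along row 2:
  − (-2) · |3 1; 6 1| = −(-2)·(3 − 6) = -6
  + 4 · |-4 1; -1 1| = 4·(-4 − (-1)) = -12
Sum: (-6) + (-12) = -18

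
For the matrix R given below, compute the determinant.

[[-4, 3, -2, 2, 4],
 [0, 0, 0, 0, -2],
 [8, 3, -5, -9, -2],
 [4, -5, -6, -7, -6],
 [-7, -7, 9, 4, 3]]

Expand along row 2 (it has 4 zeros):
  − (-2) · M_25   where M_25 = det([-4 3 -2 2; 8 3 -5 -9; 4 -5 -6 -7; -7 -7 9 4]) = -2325
det = (-1)·(-2)·(-2325) = -4650

-4650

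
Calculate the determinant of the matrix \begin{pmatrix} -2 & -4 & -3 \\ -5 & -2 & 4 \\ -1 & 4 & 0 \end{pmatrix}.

114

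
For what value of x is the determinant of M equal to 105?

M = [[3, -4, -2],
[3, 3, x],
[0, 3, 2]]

-9

Expanding along the row containing x, det(M) is linear in x: det(M) = (-9)·x + (24).
Set (-9)·x + (24) = 105  ⇒  (-9)·x = 81  ⇒  x = -9.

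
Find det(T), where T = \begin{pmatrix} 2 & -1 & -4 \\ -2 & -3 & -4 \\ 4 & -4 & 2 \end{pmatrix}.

|T| = -112

Expand along column 1:
  + 2 · |-3 -4; -4 2| = 2·(-6 − 16) = -44
  − (-2) · |-1 -4; -4 2| = −(-2)·(-2 − 16) = -36
  + 4 · |-1 -4; -3 -4| = 4·(4 − 12) = -32
Sum: (-44) + (-36) + (-32) = -112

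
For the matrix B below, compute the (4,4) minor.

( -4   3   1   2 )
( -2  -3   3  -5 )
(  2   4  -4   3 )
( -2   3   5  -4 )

Delete row 4 and column 4; the remaining 3×3 submatrix is [-4 3 1; -2 -3 3; 2 4 -4].
Its determinant is -8.

-8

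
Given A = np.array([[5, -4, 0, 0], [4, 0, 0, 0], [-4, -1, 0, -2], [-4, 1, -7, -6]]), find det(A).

-224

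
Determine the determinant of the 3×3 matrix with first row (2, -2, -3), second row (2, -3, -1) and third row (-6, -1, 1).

Expand along row 1:
  + 2 · |-3 -1; -1 1| = 2·(-3 − 1) = -8
  − (-2) · |2 -1; -6 1| = −(-2)·(2 − 6) = -8
  + (-3) · |2 -3; -6 -1| = (-3)·(-2 − 18) = 60
Sum: (-8) + (-8) + (60) = 44

The determinant is 44.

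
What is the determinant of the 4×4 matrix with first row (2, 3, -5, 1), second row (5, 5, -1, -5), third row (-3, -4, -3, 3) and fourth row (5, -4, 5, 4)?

945

Expand along row 1:
  + (2) · M_11   where M_11 = det([5 -1 -5; -4 -3 3; -4 5 4]) = 21
  − (3) · M_12   where M_12 = det([5 -1 -5; -3 -3 3; 5 5 4]) = -162
  + (-5) · M_13   where M_13 = det([5 5 -5; -3 -4 3; 5 -4 4]) = -45
  − (1) · M_14   where M_14 = det([5 5 -1; -3 -4 -3; 5 -4 5]) = -192
det = (+1)·(2)·(21) + (-1)·(3)·(-162) + (+1)·(-5)·(-45) + (-1)·(1)·(-192) = 945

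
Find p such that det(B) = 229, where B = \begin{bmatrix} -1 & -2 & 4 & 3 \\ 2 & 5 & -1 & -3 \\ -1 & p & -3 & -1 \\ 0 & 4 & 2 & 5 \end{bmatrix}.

Expanding along the row containing p, det(B) is linear in p: det(B) = (29)·p + (113).
Set (29)·p + (113) = 229  ⇒  (29)·p = 116  ⇒  p = 4.

p = 4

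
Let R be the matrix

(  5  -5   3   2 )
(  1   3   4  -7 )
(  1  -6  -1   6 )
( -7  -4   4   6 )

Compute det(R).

Expand along row 1:
  + (5) · M_11   where M_11 = det([3 4 -7; -6 -1 6; -4 4 6]) = 154
  − (-5) · M_12   where M_12 = det([1 4 -7; 1 -1 6; -7 4 6]) = -201
  + (3) · M_13   where M_13 = det([1 3 -7; 1 -6 6; -7 -4 6]) = 166
  − (2) · M_14   where M_14 = det([1 3 4; 1 -6 -1; -7 -4 4]) = -203
det = (+1)·(5)·(154) + (-1)·(-5)·(-201) + (+1)·(3)·(166) + (-1)·(2)·(-203) = 669

The determinant is 669.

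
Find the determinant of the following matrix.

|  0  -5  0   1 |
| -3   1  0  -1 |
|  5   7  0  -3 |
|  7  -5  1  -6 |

-44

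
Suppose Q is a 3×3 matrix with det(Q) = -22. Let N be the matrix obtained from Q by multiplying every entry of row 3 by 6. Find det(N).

The determinant is -132.

Scaling one row by 6 multiplies the determinant by 6.
det(N) = (6)·(-22) = -132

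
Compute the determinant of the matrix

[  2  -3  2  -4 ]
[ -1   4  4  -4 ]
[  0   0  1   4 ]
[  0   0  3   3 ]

The determinant is -45.

The matrix is block upper-triangular with a 2×2 block and a 2×2 block on the diagonal, so its determinant equals the product of the determinants of the diagonal blocks.
det of the 2×2 block = 5
det of the 2×2 block = -9
det = (5)·(-9) = -45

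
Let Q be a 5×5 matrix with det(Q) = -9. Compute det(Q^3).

det(Q^3) = (det Q)^3 = (-9)^3 = -729

-729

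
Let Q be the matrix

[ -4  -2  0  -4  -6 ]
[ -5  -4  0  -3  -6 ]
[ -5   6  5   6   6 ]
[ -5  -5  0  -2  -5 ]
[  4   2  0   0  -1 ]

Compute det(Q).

Expand along column 3 (it has 4 zeros):
  + (5) · M_33   where M_33 = det([-4 -2 -4 -6; -5 -4 -3 -6; -5 -5 -2 -5; 4 2 0 -1]) = 14
det = (+1)·(5)·(14) = 70

70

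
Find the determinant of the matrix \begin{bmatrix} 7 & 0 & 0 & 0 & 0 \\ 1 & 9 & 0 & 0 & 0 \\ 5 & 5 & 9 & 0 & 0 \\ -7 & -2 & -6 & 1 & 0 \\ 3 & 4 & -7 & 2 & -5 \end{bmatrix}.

The determinant is -2835.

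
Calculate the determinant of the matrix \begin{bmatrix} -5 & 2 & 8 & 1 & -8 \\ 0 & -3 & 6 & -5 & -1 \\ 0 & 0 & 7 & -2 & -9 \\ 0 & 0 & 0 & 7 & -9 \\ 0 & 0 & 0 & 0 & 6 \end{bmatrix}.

The matrix is upper triangular, so the determinant is the product of the diagonal entries:
det = (-5) · (-3) · (7) · (7) · (6) = 4410

4410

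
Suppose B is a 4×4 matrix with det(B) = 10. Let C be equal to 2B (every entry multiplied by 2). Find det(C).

For a 4×4 matrix, det(2B) = 2^4·det(B) = 16·det(B).
det(C) = (16)·(10) = 160

160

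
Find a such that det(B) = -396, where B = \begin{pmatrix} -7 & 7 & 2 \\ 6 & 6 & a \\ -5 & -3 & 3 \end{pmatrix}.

a = 3

Expanding along the column containing a, det(B) is linear in a: det(B) = (-56)·a + (-228).
Set (-56)·a + (-228) = -396  ⇒  (-56)·a = -168  ⇒  a = 3.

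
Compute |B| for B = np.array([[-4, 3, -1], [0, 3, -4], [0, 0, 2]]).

B is upper triangular, so det(B) is the product of the diagonal entries:
det = (-4) · (3) · (2) = -24

The determinant is -24.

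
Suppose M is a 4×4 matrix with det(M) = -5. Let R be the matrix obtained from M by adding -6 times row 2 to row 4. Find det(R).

Adding a multiple of one row to another leaves the determinant unchanged.
det(R) = (1)·(-5) = -5

The determinant is -5.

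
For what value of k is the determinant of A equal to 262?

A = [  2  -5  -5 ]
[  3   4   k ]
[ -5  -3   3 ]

Expanding along the row containing k, det(A) is linear in k: det(A) = (31)·k + (14).
Set (31)·k + (14) = 262  ⇒  (31)·k = 248  ⇒  k = 8.

k = 8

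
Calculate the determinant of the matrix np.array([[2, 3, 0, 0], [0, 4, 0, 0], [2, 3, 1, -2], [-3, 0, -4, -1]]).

The matrix is block lower-triangular with a 2×2 block and a 2×2 block on the diagonal, so its determinant equals the product of the determinants of the diagonal blocks.
det of the 2×2 block = 8
det of the 2×2 block = -9
det = (8)·(-9) = -72

-72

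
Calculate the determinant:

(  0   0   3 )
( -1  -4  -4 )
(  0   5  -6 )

-15

Expand along column 1:
  − (-1) · |0 3; 5 -6| = −(-1)·(0 − 15) = -15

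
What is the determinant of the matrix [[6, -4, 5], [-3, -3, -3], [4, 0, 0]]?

Expand along row 3:
  + 4 · |-4 5; -3 -3| = 4·(12 − (-15)) = 108

108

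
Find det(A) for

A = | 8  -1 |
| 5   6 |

53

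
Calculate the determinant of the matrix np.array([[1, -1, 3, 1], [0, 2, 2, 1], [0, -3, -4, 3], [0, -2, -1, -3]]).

Expand along column 1 (it has 3 zeros):
  + (1) · M_11   where M_11 = det([2 2 1; -3 -4 3; -2 -1 -3]) = -5
det = (+1)·(1)·(-5) = -5

-5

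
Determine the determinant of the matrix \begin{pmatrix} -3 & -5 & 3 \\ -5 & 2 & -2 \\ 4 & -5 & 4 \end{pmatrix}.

-3

Expand along column 1:
  + (-3) · |2 -2; -5 4| = (-3)·(8 − 10) = 6
  − (-5) · |-5 3; -5 4| = −(-5)·(-20 − (-15)) = -25
  + 4 · |-5 3; 2 -2| = 4·(10 − 6) = 16
Sum: (6) + (-25) + (16) = -3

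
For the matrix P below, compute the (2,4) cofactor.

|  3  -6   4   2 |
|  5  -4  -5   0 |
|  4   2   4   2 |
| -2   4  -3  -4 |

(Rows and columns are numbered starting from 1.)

-10

Delete row 2 and column 4; the remaining 3×3 submatrix is [3 -6 4; 4 2 4; -2 4 -3].
Its determinant is -10.
The cofactor carries sign (−1)^(2+4) = +1, so C_{2,4} = +(-10) = -10.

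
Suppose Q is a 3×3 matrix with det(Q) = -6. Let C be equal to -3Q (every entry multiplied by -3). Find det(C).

For a 3×3 matrix, det(-3Q) = (-3)^3·det(Q) = -27·det(Q).
det(C) = (-27)·(-6) = 162

|C| = 162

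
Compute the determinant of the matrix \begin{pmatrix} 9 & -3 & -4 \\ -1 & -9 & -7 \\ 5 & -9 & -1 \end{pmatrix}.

Expand along column 1:
  + 9 · |-9 -7; -9 -1| = 9·(9 − 63) = -486
  − (-1) · |-3 -4; -9 -1| = −(-1)·(3 − 36) = -33
  + 5 · |-3 -4; -9 -7| = 5·(21 − 36) = -75
Sum: (-486) + (-33) + (-75) = -594

-594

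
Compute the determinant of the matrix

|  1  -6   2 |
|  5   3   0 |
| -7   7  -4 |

-20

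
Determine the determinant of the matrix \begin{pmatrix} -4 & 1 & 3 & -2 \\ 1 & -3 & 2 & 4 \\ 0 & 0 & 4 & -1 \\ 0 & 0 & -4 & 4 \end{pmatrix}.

132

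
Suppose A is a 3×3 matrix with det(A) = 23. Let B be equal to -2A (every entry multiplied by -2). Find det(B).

The determinant is -184.

For a 3×3 matrix, det(-2A) = (-2)^3·det(A) = -8·det(A).
det(B) = (-8)·(23) = -184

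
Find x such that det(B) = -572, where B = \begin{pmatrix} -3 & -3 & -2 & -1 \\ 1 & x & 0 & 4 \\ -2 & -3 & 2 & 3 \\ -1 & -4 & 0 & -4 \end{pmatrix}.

Expanding along the row containing x, det(B) is linear in x: det(B) = (44)·x + (-176).
Set (44)·x + (-176) = -572  ⇒  (44)·x = -396  ⇒  x = -9.

x = -9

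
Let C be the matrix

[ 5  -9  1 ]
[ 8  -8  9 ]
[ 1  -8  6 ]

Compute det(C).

Expand along column 1:
  + 5 · |-8 9; -8 6| = 5·(-48 − (-72)) = 120
  − 8 · |-9 1; -8 6| = −8·(-54 − (-8)) = 368
  + 1 · |-9 1; -8 9| = 1·(-81 − (-8)) = -73
Sum: (120) + (368) + (-73) = 415

415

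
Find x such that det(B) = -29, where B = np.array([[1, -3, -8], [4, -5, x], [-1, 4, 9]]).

Expanding along the column containing x, det(B) is linear in x: det(B) = (-1)·x + (-25).
Set (-1)·x + (-25) = -29  ⇒  (-1)·x = -4  ⇒  x = 4.

x = 4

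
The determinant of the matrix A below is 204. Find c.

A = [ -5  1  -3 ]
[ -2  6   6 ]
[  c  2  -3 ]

c = 2

Expanding along the row containing c, det(A) is linear in c: det(A) = (24)·c + (156).
Set (24)·c + (156) = 204  ⇒  (24)·c = 48  ⇒  c = 2.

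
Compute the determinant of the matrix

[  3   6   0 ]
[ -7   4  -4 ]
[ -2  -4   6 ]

324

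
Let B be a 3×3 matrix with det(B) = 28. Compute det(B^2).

784

det(B^2) = (det B)^2 = (28)^2 = 784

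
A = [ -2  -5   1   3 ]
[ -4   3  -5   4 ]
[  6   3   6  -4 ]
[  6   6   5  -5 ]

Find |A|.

|A| = 86

Expand along row 1:
  + (-2) · M_11   where M_11 = det([3 -5 4; 3 6 -4; 6 5 -5]) = -69
  − (-5) · M_12   where M_12 = det([-4 -5 4; 6 6 -4; 6 5 -5]) = -14
  + (1) · M_13   where M_13 = det([-4 3 4; 6 3 -4; 6 6 -5]) = 54
  − (3) · M_14   where M_14 = det([-4 3 -5; 6 3 6; 6 6 5]) = 12
det = (+1)·(-2)·(-69) + (-1)·(-5)·(-14) + (+1)·(1)·(54) + (-1)·(3)·(12) = 86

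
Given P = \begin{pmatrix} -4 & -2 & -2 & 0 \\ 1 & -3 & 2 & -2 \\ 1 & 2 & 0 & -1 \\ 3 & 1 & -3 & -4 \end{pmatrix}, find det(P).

The determinant is -130.

Expand along row 1 (it has 1 zero):
  + (-4) · M_11   where M_11 = det([-3 2 -2; 2 0 -1; 1 -3 -4]) = 35
  − (-2) · M_12   where M_12 = det([1 2 -2; 1 0 -1; 3 -3 -4]) = 5
  + (-2) · M_13   where M_13 = det([1 -3 -2; 1 2 -1; 3 1 -4]) = 0
det = (+1)·(-4)·(35) + (-1)·(-2)·(5) + (+1)·(-2)·(0) = -130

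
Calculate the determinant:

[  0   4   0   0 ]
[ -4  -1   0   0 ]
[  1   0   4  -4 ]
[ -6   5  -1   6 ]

The matrix is block lower-triangular with a 2×2 block and a 2×2 block on the diagonal, so its determinant equals the product of the determinants of the diagonal blocks.
det of the 2×2 block = 16
det of the 2×2 block = 20
det = (16)·(20) = 320

320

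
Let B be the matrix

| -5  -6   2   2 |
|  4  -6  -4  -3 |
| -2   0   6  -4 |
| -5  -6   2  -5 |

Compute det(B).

det(B) = -1764

Expand along row 3 (it has 1 zero):
  + (-2) · M_31   where M_31 = det([-6 2 2; -6 -4 -3; -6 2 -5]) = -252
  + (6) · M_33   where M_33 = det([-5 -6 2; 4 -6 -3; -5 -6 -5]) = -378
  − (-4) · M_34   where M_34 = det([-5 -6 2; 4 -6 -4; -5 -6 2]) = 0
det = (+1)·(-2)·(-252) + (+1)·(6)·(-378) + (-1)·(-4)·(0) = -1764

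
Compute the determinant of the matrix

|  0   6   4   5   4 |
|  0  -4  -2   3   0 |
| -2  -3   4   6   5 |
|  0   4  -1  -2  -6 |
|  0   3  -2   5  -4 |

-416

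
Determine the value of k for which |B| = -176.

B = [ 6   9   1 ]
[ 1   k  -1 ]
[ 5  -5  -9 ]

3

Expanding along the row containing k, det(B) is linear in k: det(B) = (-59)·k + (1).
Set (-59)·k + (1) = -176  ⇒  (-59)·k = -177  ⇒  k = 3.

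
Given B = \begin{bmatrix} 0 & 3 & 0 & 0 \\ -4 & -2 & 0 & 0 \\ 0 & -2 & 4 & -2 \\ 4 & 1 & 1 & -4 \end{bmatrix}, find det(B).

-168

B is block lower-triangular with a 2×2 block and a 2×2 block on the diagonal, so its determinant equals the product of the determinants of the diagonal blocks.
det of the 2×2 block = 12
det of the 2×2 block = -14
det = (12)·(-14) = -168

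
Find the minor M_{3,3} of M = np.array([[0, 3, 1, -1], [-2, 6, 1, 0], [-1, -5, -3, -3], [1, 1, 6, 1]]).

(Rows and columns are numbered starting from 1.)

Delete row 3 and column 3; the remaining 3×3 submatrix is [0 3 -1; -2 6 0; 1 1 1].
Its determinant is 14.

14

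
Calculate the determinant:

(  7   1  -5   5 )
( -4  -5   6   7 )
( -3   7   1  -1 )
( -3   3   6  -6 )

2964

Expand along row 1:
  + (7) · M_11   where M_11 = det([-5 6 7; 7 1 -1; 3 6 -6]) = 507
  − (1) · M_12   where M_12 = det([-4 6 7; -3 1 -1; -3 6 -6]) = -195
  + (-5) · M_13   where M_13 = det([-4 -5 7; -3 7 -1; -3 3 -6]) = 315
  − (5) · M_14   where M_14 = det([-4 -5 6; -3 7 1; -3 3 6]) = -159
det = (+1)·(7)·(507) + (-1)·(1)·(-195) + (+1)·(-5)·(315) + (-1)·(5)·(-159) = 2964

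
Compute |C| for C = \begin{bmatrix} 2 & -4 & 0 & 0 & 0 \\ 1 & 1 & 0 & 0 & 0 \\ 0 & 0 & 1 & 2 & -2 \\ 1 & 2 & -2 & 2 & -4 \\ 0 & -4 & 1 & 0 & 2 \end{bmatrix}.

48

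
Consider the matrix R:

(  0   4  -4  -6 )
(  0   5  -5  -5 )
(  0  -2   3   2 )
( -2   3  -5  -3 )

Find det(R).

-20

Expand along column 1 (it has 3 zeros):
  − (-2) · M_41   where M_41 = det([4 -4 -6; 5 -5 -5; -2 3 2]) = -10
det = (-1)·(-2)·(-10) = -20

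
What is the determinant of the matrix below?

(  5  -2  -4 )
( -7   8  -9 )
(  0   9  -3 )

Expand along row 3:
  − 9 · |5 -4; -7 -9| = −9·(-45 − 28) = 657
  + (-3) · |5 -2; -7 8| = (-3)·(40 − 14) = -78
Sum: (657) + (-78) = 579

579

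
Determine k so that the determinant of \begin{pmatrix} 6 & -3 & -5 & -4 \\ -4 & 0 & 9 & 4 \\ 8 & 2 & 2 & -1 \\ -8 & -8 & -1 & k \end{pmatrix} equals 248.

Expanding along the row containing k, det(M) is linear in k: det(M) = (-308)·k + (-60).
Set (-308)·k + (-60) = 248  ⇒  (-308)·k = 308  ⇒  k = -1.

-1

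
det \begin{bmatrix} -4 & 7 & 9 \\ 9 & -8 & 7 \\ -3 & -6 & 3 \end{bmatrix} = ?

-1110

Expand along column 1:
  + (-4) · |-8 7; -6 3| = (-4)·(-24 − (-42)) = -72
  − 9 · |7 9; -6 3| = −9·(21 − (-54)) = -675
  + (-3) · |7 9; -8 7| = (-3)·(49 − (-72)) = -363
Sum: (-72) + (-675) + (-363) = -1110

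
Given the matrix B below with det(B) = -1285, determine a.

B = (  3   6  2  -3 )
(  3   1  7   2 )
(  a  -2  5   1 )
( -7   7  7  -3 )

a = 6

Expanding along the column containing a, det(B) is linear in a: det(B) = (-50)·a + (-985).
Set (-50)·a + (-985) = -1285  ⇒  (-50)·a = -300  ⇒  a = 6.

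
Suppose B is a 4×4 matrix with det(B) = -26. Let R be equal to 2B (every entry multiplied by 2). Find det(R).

|R| = -416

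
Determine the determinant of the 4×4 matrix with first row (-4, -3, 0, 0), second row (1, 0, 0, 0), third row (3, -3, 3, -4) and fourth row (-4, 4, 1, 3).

The determinant is 39.

The matrix is block lower-triangular with a 2×2 block and a 2×2 block on the diagonal, so its determinant equals the product of the determinants of the diagonal blocks.
det of the 2×2 block = 3
det of the 2×2 block = 13
det = (3)·(13) = 39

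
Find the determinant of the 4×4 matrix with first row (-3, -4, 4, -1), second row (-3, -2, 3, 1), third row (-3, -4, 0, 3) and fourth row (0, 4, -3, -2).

-168

Expand along row 3 (it has 1 zero):
  + (-3) · M_31   where M_31 = det([-4 4 -1; -2 3 1; 4 -3 -2]) = 18
  − (-4) · M_32   where M_32 = det([-3 4 -1; -3 3 1; 0 -3 -2]) = -24
  − (3) · M_34   where M_34 = det([-3 -4 4; -3 -2 3; 0 4 -3]) = 6
det = (+1)·(-3)·(18) + (-1)·(-4)·(-24) + (-1)·(3)·(6) = -168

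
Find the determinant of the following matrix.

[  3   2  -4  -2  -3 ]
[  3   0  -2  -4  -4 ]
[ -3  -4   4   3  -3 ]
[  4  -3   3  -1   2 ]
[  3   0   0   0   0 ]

-318

Expand along row 5 (it has 4 zeros):
  + (3) · M_51   where M_51 = det([2 -4 -2 -3; 0 -2 -4 -4; -4 4 3 -3; -3 3 -1 2]) = -106
det = (+1)·(3)·(-106) = -318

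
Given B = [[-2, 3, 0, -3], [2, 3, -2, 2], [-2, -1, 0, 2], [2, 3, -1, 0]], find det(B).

20

Expand along column 3 (it has 2 zeros):
  − (-2) · M_23   where M_23 = det([-2 3 -3; -2 -1 2; 2 3 0]) = 36
  − (-1) · M_43   where M_43 = det([-2 3 -3; 2 3 2; -2 -1 2]) = -52
det = (-1)·(-2)·(36) + (-1)·(-1)·(-52) = 20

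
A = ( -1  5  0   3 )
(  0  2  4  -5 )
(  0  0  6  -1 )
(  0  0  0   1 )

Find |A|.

A is upper triangular, so det(A) is the product of the diagonal entries:
det = (-1) · (2) · (6) · (1) = -12

det(A) = -12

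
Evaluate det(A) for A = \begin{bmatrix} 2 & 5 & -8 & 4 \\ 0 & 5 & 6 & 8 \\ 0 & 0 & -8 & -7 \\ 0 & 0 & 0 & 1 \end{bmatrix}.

A is upper triangular, so det(A) is the product of the diagonal entries:
det = (2) · (5) · (-8) · (1) = -80

-80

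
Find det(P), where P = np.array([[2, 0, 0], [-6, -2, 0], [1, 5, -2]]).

P is lower triangular, so det(P) is the product of the diagonal entries:
det = (2) · (-2) · (-2) = 8

The determinant is 8.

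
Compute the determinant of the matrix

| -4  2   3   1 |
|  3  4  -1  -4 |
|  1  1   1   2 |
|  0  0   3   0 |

Expand along row 4 (it has 3 zeros):
  − (3) · M_43   where M_43 = det([-4 2 1; 3 4 -4; 1 1 2]) = -69
det = (-1)·(3)·(-69) = 207

The determinant is 207.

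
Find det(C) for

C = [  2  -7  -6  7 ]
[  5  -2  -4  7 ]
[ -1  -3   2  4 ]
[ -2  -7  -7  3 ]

The determinant is 352.

Expand along row 1:
  + (2) · M_11   where M_11 = det([-2 -4 7; -3 2 4; -7 -7 3]) = 253
  − (-7) · M_12   where M_12 = det([5 -4 7; -1 2 4; -2 -7 3]) = 267
  + (-6) · M_13   where M_13 = det([5 -2 7; -1 -3 4; -2 -7 3]) = 112
  − (7) · M_14   where M_14 = det([5 -2 -4; -1 -3 2; -2 -7 -7]) = 193
det = (+1)·(2)·(253) + (-1)·(-7)·(267) + (+1)·(-6)·(112) + (-1)·(7)·(193) = 352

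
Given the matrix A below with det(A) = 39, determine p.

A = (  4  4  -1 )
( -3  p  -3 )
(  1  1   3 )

Expanding along the row containing p, det(A) is linear in p: det(A) = (13)·p + (39).
Set (13)·p + (39) = 39  ⇒  (13)·p = 0  ⇒  p = 0.

p = 0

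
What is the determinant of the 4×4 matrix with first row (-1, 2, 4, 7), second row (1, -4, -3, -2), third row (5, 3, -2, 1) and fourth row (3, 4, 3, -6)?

The determinant is -780.

Expand along row 1:
  + (-1) · M_11   where M_11 = det([-4 -3 -2; 3 -2 1; 4 3 -6]) = -136
  − (2) · M_12   where M_12 = det([1 -3 -2; 5 -2 1; 3 3 -6]) = -132
  + (4) · M_13   where M_13 = det([1 -4 -2; 5 3 1; 3 4 -6]) = -176
  − (7) · M_14   where M_14 = det([1 -4 -3; 5 3 -2; 3 4 3]) = 68
det = (+1)·(-1)·(-136) + (-1)·(2)·(-132) + (+1)·(4)·(-176) + (-1)·(7)·(68) = -780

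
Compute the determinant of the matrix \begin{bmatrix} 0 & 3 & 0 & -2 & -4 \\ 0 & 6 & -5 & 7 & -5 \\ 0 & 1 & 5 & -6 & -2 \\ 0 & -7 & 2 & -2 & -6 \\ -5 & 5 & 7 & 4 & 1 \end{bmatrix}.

-5610

Expand along column 1 (it has 4 zeros):
  + (-5) · M_51   where M_51 = det([3 0 -2 -4; 6 -5 7 -5; 1 5 -6 -2; -7 2 -2 -6]) = 1122
det = (+1)·(-5)·(1122) = -5610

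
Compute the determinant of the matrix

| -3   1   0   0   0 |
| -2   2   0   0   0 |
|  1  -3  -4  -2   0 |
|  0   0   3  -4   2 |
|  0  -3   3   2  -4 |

The matrix is block lower-triangular with a 2×2 block and a 3×3 block on the diagonal, so its determinant equals the product of the determinants of the diagonal blocks.
det of the 2×2 block = -4
det of the 3×3 block = -84
det = (-4)·(-84) = 336

336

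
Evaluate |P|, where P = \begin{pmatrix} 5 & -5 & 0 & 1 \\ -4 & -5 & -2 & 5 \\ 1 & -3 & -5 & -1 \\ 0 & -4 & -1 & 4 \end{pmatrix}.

The determinant is 304.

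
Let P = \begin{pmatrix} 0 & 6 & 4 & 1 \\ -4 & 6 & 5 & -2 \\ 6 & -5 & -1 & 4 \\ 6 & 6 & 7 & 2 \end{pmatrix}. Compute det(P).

Expand along row 1 (it has 1 zero):
  − (6) · M_12   where M_12 = det([-4 5 -2; 6 -1 4; 6 7 2]) = 84
  + (4) · M_13   where M_13 = det([-4 6 -2; 6 -5 4; 6 6 2]) = 76
  − (1) · M_14   where M_14 = det([-4 6 5; 6 -5 -1; 6 6 7]) = 158
det = (-1)·(6)·(84) + (+1)·(4)·(76) + (-1)·(1)·(158) = -358

-358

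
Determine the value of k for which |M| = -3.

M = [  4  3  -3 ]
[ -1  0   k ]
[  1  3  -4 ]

Expanding along the column containing k, det(M) is linear in k: det(M) = (-9)·k + (-3).
Set (-9)·k + (-3) = -3  ⇒  (-9)·k = 0  ⇒  k = 0.

0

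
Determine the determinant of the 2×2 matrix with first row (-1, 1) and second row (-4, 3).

det = (-1)·3 − 1·(-4) = -3 − (-4) = 1

The determinant is 1.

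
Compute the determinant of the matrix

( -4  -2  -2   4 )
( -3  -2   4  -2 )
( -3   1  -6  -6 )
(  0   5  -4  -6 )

Expand along row 4 (it has 1 zero):
  + (5) · M_42   where M_42 = det([-4 -2 4; -3 4 -2; -3 -6 -6]) = 288
  − (-4) · M_43   where M_43 = det([-4 -2 4; -3 -2 -2; -3 1 -6]) = -68
  + (-6) · M_44   where M_44 = det([-4 -2 -2; -3 -2 4; -3 1 -6]) = 46
det = (+1)·(5)·(288) + (-1)·(-4)·(-68) + (+1)·(-6)·(46) = 892

892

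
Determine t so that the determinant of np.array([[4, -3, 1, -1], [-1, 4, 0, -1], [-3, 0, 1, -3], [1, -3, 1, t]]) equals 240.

8

Expanding along the column containing t, det(M) is linear in t: det(M) = (25)·t + (40).
Set (25)·t + (40) = 240  ⇒  (25)·t = 200  ⇒  t = 8.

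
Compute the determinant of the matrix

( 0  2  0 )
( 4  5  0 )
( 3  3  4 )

Expand along row 1:
  − 2 · |4 0; 3 4| = −2·(16 − 0) = -32

-32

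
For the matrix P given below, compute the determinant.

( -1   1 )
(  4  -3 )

det(P) = (-1)·(-3) − 1·4 = 3 − 4 = -1

The determinant is -1.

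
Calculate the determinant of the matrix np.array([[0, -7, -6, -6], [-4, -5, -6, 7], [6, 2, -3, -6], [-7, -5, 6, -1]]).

69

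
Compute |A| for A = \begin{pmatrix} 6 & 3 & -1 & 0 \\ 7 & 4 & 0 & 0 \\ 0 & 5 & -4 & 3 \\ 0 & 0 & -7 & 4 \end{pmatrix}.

The determinant is -125.

Expand along row 2 (it has 2 zeros):
  − (7) · M_21   where M_21 = det([3 -1 0; 5 -4 3; 0 -7 4]) = 35
  + (4) · M_22   where M_22 = det([6 -1 0; 0 -4 3; 0 -7 4]) = 30
det = (-1)·(7)·(35) + (+1)·(4)·(30) = -125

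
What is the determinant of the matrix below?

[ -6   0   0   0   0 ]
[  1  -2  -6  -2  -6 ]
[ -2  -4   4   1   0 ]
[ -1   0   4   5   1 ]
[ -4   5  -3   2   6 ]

4248

Expand along row 1 (it has 4 zeros):
  + (-6) · M_11   where M_11 = det([-2 -6 -2 -6; -4 4 1 0; 0 4 5 1; 5 -3 2 6]) = -708
det = (+1)·(-6)·(-708) = 4248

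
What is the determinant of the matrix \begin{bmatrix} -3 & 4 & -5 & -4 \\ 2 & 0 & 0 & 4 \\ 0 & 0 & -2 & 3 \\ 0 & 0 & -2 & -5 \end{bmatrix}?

-128

The matrix is block upper-triangular with a 2×2 block and a 2×2 block on the diagonal, so its determinant equals the product of the determinants of the diagonal blocks.
det of the 2×2 block = -8
det of the 2×2 block = 16
det = (-8)·(16) = -128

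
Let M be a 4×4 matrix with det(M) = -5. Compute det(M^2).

det(M^2) = (det M)^2 = (-5)^2 = 25

The determinant is 25.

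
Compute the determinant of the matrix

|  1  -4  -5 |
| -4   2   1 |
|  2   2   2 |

The determinant is 22.

Expand along row 1:
  + 1 · |2 1; 2 2| = 1·(4 − 2) = 2
  − (-4) · |-4 1; 2 2| = −(-4)·(-8 − 2) = -40
  + (-5) · |-4 2; 2 2| = (-5)·(-8 − 4) = 60
Sum: (2) + (-40) + (60) = 22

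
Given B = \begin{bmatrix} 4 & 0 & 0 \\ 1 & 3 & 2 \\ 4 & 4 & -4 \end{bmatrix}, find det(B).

The determinant is -80.

Expand along row 1:
  + 4 · |3 2; 4 -4| = 4·(-12 − 8) = -80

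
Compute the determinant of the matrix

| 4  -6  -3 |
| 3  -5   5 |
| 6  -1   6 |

Expand along column 1:
  + 4 · |-5 5; -1 6| = 4·(-30 − (-5)) = -100
  − 3 · |-6 -3; -1 6| = −3·(-36 − 3) = 117
  + 6 · |-6 -3; -5 5| = 6·(-30 − 15) = -270
Sum: (-100) + (117) + (-270) = -253

-253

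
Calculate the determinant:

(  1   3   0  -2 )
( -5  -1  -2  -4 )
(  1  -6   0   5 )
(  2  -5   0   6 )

Expand along column 3 (it has 3 zeros):
  − (-2) · M_23   where M_23 = det([1 3 -2; 1 -6 5; 2 -5 6]) = -13
det = (-1)·(-2)·(-13) = -26

The determinant is -26.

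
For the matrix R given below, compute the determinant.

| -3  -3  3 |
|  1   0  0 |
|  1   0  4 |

Expand along column 2:
  − (-3) · |1 0; 1 4| = −(-3)·(4 − 0) = 12

|R| = 12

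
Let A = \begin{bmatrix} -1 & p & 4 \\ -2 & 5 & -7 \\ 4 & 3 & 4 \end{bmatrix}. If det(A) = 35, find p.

-9

Expanding along the row containing p, det(A) is linear in p: det(A) = (-20)·p + (-145).
Set (-20)·p + (-145) = 35  ⇒  (-20)·p = 180  ⇒  p = -9.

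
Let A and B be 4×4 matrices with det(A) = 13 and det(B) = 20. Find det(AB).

The determinant is 260.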